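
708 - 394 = 314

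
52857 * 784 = 41439888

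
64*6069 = 388416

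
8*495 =3960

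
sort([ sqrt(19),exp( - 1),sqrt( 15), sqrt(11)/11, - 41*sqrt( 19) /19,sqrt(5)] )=[-41*sqrt(19)/19, sqrt( 11 ) /11, exp(-1),  sqrt( 5 ), sqrt(15), sqrt(19 )] 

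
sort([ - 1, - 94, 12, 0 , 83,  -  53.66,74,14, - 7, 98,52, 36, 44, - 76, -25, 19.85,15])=[ -94, - 76, - 53.66, - 25,-7, - 1, 0, 12,14, 15,19.85, 36, 44, 52 , 74, 83,98] 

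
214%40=14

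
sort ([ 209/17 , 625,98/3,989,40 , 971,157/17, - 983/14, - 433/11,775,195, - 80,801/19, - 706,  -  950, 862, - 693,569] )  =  [  -  950,- 706, - 693,- 80, -983/14, - 433/11,157/17,209/17,  98/3,40,801/19, 195,569,625,775 , 862,971,989]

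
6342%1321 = 1058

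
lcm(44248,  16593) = 132744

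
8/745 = 8/745 = 0.01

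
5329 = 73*73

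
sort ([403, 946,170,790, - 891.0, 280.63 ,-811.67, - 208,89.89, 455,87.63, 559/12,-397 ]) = [ - 891.0, - 811.67, - 397, - 208, 559/12, 87.63,89.89,170, 280.63,403 , 455 , 790 , 946] 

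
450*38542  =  17343900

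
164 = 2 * 82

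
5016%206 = 72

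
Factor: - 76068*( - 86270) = 2^3*3^2  *  5^1*2113^1*8627^1 = 6562386360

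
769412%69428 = 5704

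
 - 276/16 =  - 18 + 3/4 = - 17.25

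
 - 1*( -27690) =27690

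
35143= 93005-57862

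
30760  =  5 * 6152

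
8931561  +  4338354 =13269915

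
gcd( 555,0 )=555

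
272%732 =272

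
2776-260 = 2516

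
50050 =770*65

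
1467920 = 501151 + 966769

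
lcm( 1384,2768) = 2768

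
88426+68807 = 157233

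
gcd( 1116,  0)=1116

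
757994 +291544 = 1049538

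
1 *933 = 933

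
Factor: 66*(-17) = -2^1*3^1*11^1*17^1  =  - 1122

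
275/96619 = 275/96619=0.00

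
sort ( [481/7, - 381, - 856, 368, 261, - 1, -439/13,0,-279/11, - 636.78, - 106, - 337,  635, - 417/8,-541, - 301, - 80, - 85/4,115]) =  [ - 856, - 636.78, - 541, - 381, - 337,-301 , - 106, - 80, - 417/8, - 439/13, - 279/11, - 85/4, - 1,0,481/7,115, 261,368 , 635] 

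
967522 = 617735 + 349787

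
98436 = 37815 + 60621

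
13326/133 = 13326/133= 100.20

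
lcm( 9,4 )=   36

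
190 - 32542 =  - 32352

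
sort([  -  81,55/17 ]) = [- 81,55/17 ]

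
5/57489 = 5/57489 = 0.00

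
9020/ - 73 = -9020/73  =  - 123.56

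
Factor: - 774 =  - 2^1*3^2*43^1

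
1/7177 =1/7177 = 0.00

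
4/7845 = 4/7845=   0.00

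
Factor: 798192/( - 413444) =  - 199548/103361= - 2^2*3^2*23^1*41^( - 1)*241^1 * 2521^( - 1)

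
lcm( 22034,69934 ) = 1608482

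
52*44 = 2288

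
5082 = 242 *21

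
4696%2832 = 1864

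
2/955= 2/955  =  0.00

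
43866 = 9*4874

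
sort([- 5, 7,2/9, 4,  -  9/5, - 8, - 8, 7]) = [  -  8, - 8,  -  5, - 9/5, 2/9, 4, 7,7]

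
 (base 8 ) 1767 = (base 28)187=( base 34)TT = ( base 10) 1015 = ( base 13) 601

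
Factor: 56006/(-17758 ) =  - 41/13 = -13^ (-1)*41^1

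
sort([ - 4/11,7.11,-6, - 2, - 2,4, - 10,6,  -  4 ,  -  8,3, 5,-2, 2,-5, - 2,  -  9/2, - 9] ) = [  -  10, - 9,  -  8, - 6, - 5,-9/2,-4, - 2,  -  2, - 2, - 2, - 4/11,2,3,4,5,6, 7.11]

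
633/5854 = 633/5854 = 0.11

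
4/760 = 1/190 = 0.01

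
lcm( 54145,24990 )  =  324870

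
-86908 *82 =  - 7126456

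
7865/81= 7865/81 = 97.10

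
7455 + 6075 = 13530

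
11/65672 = 11/65672=0.00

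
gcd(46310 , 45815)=55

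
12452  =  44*283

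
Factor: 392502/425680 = 2^(-3)* 3^1*5^( - 1 ) * 11^1*17^(-1)*19^1 =627/680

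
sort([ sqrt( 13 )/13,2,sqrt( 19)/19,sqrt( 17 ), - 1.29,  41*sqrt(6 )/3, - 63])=[ - 63, - 1.29  ,  sqrt(19) /19,sqrt( 13)/13, 2,  sqrt(17 ),41*sqrt(6)/3]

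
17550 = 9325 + 8225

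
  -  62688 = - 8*7836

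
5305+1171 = 6476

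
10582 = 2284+8298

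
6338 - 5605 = 733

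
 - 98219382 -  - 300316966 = 202097584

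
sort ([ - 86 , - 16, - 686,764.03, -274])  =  [ - 686, - 274, - 86, - 16,764.03 ]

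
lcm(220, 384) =21120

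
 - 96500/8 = - 12063+ 1/2 = -12062.50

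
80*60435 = 4834800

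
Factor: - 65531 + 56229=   -  9302 = - 2^1 * 4651^1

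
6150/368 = 3075/184 = 16.71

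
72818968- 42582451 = 30236517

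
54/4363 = 54/4363 = 0.01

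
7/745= 7/745  =  0.01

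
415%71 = 60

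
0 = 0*46925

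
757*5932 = 4490524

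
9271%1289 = 248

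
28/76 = 7/19 = 0.37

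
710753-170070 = 540683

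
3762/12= 627/2 = 313.50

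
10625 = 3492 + 7133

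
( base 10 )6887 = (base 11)51a1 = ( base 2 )1101011100111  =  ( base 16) 1ae7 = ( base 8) 15347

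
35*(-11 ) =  - 385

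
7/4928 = 1/704= 0.00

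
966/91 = 10 + 8/13=10.62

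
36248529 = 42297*857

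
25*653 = 16325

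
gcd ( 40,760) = 40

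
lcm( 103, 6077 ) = 6077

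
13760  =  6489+7271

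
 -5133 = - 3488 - 1645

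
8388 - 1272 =7116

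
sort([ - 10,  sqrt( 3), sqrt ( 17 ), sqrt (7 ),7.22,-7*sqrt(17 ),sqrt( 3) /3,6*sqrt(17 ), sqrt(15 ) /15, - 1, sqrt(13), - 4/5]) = [ -7 *sqrt(17),-10 , - 1 , - 4/5,sqrt(15 )/15,sqrt ( 3)/3, sqrt( 3 ), sqrt(7),  sqrt(13), sqrt( 17), 7.22,  6*sqrt (17 ) ] 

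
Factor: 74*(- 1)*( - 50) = 3700 =2^2*5^2*37^1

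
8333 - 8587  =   - 254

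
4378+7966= 12344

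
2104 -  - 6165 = 8269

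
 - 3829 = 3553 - 7382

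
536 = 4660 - 4124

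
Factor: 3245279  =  67^1*48437^1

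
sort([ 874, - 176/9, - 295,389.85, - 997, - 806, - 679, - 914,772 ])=[-997,  -  914, - 806,- 679 ,-295, - 176/9,  389.85, 772, 874]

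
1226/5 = 1226/5 = 245.20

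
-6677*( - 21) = 140217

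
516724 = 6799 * 76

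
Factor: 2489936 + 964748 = 2^2 * 863671^1 = 3454684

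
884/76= 11+12/19 = 11.63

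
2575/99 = 2575/99 = 26.01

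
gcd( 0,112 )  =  112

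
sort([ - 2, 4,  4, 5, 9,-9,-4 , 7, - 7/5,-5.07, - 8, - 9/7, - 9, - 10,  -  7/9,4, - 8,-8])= [ -10, - 9,- 9,-8, - 8, - 8, - 5.07, - 4 , - 2 ,-7/5, - 9/7, - 7/9,4, 4,4, 5 , 7,9 ]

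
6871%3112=647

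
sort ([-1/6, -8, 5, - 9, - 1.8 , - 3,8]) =[ - 9,-8, - 3,-1.8 ,- 1/6, 5, 8 ] 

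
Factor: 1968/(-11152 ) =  - 3^1 * 17^(-1) = - 3/17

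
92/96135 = 92/96135 =0.00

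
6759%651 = 249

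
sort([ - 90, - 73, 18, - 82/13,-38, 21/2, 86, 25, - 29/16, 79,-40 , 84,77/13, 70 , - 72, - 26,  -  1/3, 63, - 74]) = [ - 90, - 74, - 73, - 72, - 40, - 38,  -  26, -82/13, - 29/16, - 1/3,77/13, 21/2,18,25,  63, 70, 79, 84, 86]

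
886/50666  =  443/25333 = 0.02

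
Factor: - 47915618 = - 2^1*199^1 * 120391^1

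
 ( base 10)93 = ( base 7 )162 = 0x5d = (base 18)53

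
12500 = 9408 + 3092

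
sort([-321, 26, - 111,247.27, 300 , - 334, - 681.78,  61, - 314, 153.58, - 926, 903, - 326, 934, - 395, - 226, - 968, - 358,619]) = [ - 968, -926, - 681.78, - 395, - 358, - 334, - 326,-321, - 314,  -  226, - 111, 26, 61, 153.58, 247.27, 300, 619, 903, 934 ]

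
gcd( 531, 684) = 9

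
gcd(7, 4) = 1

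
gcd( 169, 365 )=1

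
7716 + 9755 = 17471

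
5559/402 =13 + 111/134 = 13.83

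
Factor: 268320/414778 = 240/371  =  2^4*3^1*5^1*7^( - 1)*53^ ( - 1)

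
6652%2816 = 1020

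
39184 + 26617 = 65801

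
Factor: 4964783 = 1123^1*4421^1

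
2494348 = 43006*58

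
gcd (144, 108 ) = 36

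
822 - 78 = 744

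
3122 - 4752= - 1630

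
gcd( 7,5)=1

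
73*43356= 3164988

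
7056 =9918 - 2862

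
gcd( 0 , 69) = 69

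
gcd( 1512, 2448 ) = 72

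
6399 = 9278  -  2879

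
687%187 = 126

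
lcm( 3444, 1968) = 13776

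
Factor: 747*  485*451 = 3^2*5^1*11^1 * 41^1*83^1*97^1 = 163395045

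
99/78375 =3/2375 =0.00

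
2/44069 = 2/44069 = 0.00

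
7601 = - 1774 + 9375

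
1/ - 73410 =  - 1/73410 = - 0.00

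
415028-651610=-236582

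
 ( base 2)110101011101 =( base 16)D5D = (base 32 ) 3AT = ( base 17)be4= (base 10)3421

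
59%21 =17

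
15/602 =15/602 = 0.02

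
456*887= 404472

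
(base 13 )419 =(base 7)2015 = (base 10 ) 698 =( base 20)1EI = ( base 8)1272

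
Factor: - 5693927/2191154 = -2^(-1)*7^(-1 )*73^1*77999^1 * 156511^(-1 )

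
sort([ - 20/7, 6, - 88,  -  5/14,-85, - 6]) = [-88, - 85 , - 6 , -20/7, - 5/14,6 ] 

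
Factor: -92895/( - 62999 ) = 3^1 *5^1*11^1*73^ (  -  1)*563^1*863^( - 1) 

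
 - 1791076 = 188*( - 9527)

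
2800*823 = 2304400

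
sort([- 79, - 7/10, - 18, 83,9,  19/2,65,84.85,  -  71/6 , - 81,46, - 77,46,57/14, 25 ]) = [ - 81,- 79, - 77, - 18, - 71/6, - 7/10, 57/14 , 9,19/2,25, 46, 46,65, 83, 84.85]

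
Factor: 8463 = 3^1*7^1*13^1*31^1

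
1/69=1/69 = 0.01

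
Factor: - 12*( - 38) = 456 = 2^3*3^1 * 19^1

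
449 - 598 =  - 149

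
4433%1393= 254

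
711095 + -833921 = -122826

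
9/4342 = 9/4342= 0.00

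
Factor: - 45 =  - 3^2*5^1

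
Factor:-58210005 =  - 3^1*5^1 *7^1* 89^1*6229^1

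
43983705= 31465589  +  12518116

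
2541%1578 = 963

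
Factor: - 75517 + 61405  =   - 2^5*3^2 *7^2=- 14112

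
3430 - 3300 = 130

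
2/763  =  2/763=0.00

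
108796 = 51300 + 57496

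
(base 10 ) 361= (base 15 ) 191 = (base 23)fg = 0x169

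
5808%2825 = 158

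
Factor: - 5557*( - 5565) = 30924705 = 3^1*5^1*7^1*53^1*5557^1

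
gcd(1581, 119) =17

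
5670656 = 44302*128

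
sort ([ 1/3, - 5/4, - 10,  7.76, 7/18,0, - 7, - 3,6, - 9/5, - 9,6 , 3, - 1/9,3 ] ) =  [ - 10, - 9, -7, - 3, - 9/5, - 5/4,- 1/9, 0, 1/3,7/18, 3, 3,  6,  6 , 7.76] 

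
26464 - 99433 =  - 72969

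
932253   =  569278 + 362975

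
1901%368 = 61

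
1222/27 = 45 + 7/27 = 45.26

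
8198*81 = 664038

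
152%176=152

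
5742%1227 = 834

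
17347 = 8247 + 9100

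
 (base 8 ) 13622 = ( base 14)22b0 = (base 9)8244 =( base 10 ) 6034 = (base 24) ABA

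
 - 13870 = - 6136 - 7734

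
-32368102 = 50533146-82901248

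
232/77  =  3 + 1/77 = 3.01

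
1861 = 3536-1675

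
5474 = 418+5056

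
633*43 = 27219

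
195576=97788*2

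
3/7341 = 1/2447 = 0.00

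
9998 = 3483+6515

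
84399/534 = 158+9/178 = 158.05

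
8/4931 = 8/4931 = 0.00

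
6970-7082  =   - 112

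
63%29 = 5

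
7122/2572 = 2+989/1286 = 2.77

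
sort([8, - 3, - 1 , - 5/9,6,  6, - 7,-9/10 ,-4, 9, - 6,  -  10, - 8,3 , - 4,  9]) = [  -  10, - 8, -7, - 6, - 4, - 4 , - 3, - 1, - 9/10, - 5/9, 3,6 , 6, 8, 9 , 9]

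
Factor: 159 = 3^1*53^1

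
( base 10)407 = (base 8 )627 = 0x197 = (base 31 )D4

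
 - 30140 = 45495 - 75635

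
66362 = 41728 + 24634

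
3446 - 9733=  -  6287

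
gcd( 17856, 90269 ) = 1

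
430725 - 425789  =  4936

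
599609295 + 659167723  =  1258777018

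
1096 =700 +396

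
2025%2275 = 2025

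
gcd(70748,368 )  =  92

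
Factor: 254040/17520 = 29/2= 2^( - 1 )*29^1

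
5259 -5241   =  18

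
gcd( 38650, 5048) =2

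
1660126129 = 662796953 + 997329176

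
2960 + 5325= 8285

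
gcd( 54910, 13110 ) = 190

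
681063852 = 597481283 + 83582569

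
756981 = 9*84109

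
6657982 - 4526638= 2131344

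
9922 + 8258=18180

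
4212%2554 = 1658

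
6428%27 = 2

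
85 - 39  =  46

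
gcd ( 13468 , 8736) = 364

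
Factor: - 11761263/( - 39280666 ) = 2^( - 1 )*3^2 * 17^1*59^( - 1)*76871^1*332887^( - 1)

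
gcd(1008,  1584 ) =144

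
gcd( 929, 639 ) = 1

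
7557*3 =22671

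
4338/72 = 241/4 =60.25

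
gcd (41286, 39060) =42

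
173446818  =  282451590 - 109004772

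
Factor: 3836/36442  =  2^1* 19^( - 1 ) = 2/19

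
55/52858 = 55/52858 = 0.00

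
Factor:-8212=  - 2^2*2053^1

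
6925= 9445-2520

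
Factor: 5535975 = 3^1 * 5^2 * 223^1*331^1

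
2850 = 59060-56210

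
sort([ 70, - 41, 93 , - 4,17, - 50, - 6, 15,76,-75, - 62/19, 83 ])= [ - 75, - 50,  -  41,-6,-4, - 62/19 , 15,17,70, 76, 83, 93]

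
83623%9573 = 7039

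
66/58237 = 66/58237 = 0.00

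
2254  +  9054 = 11308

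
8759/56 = 156 + 23/56 = 156.41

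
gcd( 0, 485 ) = 485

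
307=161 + 146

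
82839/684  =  121 + 25/228 = 121.11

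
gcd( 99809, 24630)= 1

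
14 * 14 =196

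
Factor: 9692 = 2^2*2423^1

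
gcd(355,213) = 71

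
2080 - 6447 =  - 4367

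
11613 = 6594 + 5019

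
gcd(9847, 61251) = 1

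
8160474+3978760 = 12139234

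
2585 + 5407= 7992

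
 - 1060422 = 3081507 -4141929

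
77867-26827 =51040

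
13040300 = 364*35825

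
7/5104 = 7/5104 = 0.00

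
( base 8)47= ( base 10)39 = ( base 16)27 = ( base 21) 1i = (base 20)1J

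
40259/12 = 40259/12  =  3354.92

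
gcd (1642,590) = 2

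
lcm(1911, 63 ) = 5733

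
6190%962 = 418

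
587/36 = 587/36 = 16.31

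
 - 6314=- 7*902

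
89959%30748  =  28463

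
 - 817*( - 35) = 28595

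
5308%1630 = 418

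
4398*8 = 35184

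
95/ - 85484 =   -  1 + 85389/85484 = - 0.00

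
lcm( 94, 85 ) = 7990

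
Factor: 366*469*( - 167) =-2^1*3^1 * 7^1 * 61^1*67^1 * 167^1 = -28666218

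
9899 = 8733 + 1166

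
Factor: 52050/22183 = 2^1*3^1 * 5^2*7^( - 1)*347^1 * 3169^( - 1 ) 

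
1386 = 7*198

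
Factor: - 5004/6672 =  - 3/4 = - 2^( - 2 )*3^1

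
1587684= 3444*461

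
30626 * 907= 27777782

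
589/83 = 589/83  =  7.10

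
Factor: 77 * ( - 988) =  - 2^2*7^1 * 11^1*13^1*19^1 = - 76076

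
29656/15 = 29656/15 = 1977.07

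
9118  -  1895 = 7223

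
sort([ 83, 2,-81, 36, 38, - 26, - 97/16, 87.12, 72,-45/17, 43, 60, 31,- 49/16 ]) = [  -  81, - 26, - 97/16, - 49/16,  -  45/17, 2 , 31, 36,38,  43, 60,72,83, 87.12 ]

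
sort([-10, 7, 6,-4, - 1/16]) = [ - 10, - 4, - 1/16,6,7 ]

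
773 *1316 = 1017268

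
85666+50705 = 136371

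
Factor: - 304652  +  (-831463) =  - 1136115 = - 3^2 * 5^1*25247^1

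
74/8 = 9 + 1/4  =  9.25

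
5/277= 5/277 = 0.02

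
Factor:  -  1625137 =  -547^1*2971^1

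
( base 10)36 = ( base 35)11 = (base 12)30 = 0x24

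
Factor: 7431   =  3^1*2477^1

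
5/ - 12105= - 1/2421= - 0.00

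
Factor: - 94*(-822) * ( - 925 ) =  - 71472900 = - 2^2*3^1*5^2* 37^1*47^1*137^1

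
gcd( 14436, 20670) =6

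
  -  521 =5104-5625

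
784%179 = 68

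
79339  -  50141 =29198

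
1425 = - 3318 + 4743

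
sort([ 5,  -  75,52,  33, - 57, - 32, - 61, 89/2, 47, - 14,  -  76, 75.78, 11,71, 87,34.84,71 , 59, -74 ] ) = [  -  76, - 75,  -  74, - 61, - 57, - 32, - 14  ,  5,11 , 33,34.84, 89/2, 47,52 , 59,71,71,75.78 , 87] 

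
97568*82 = 8000576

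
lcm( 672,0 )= 0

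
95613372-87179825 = 8433547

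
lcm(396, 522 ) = 11484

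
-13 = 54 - 67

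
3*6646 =19938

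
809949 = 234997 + 574952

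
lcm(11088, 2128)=210672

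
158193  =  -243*( - 651) 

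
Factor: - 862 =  - 2^1*431^1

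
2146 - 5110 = -2964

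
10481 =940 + 9541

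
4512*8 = 36096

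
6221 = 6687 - 466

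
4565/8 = 4565/8 = 570.62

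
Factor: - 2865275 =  - 5^2*7^2*2339^1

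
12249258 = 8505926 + 3743332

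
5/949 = 5/949 = 0.01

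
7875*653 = 5142375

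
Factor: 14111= 103^1*137^1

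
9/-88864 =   -  1 + 88855/88864 = -0.00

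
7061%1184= 1141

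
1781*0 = 0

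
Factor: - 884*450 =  - 397800 = - 2^3*3^2*5^2*13^1*17^1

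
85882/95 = 85882/95  =  904.02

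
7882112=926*8512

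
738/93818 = 369/46909   =  0.01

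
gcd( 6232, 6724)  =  164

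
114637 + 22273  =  136910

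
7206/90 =80 + 1/15 =80.07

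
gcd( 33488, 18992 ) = 16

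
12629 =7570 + 5059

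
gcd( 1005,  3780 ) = 15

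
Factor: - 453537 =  - 3^2* 7^1*23^1*313^1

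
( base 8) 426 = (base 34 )86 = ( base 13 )185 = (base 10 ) 278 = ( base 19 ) EC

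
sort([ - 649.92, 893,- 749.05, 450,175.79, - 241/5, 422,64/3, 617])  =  [  -  749.05, -649.92, - 241/5,64/3 , 175.79,422,450 , 617,893]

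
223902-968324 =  - 744422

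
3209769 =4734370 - 1524601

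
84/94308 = 7/7859 = 0.00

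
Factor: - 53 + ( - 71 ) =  - 2^2*31^1  =  - 124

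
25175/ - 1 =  - 25175/1 = - 25175.00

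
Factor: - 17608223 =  - 181^1*97283^1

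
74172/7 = 10596 = 10596.00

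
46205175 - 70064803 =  - 23859628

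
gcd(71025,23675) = 23675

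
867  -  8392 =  - 7525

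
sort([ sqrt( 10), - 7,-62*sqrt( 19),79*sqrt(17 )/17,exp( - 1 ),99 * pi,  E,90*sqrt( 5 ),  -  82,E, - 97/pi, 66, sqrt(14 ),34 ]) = [ - 62*sqrt(19),-82, - 97/pi, - 7, exp( - 1),E,E,  sqrt(10 ),sqrt(14),79*sqrt( 17 )/17,34,66,90*sqrt( 5),99*pi ] 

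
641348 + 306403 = 947751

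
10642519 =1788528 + 8853991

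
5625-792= 4833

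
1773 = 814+959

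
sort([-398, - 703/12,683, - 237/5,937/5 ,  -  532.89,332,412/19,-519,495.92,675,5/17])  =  [-532.89, - 519,-398,-703/12, -237/5,5/17,412/19 , 937/5,332,495.92 , 675, 683 ] 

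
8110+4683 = 12793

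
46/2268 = 23/1134=0.02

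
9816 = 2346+7470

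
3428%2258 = 1170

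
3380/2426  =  1+477/1213 = 1.39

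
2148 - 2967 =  - 819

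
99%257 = 99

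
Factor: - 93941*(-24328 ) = 2285396648 = 2^3*3041^1*93941^1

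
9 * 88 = 792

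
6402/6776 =291/308 = 0.94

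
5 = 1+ 4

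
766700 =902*850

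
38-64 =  - 26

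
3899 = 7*557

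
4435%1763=909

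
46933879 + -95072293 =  - 48138414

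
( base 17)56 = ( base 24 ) 3j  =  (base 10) 91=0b1011011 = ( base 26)3D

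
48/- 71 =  - 48/71 = - 0.68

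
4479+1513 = 5992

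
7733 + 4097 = 11830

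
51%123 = 51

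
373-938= - 565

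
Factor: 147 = 3^1*7^2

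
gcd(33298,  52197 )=1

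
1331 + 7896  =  9227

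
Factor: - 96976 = -2^4*11^1 * 19^1*29^1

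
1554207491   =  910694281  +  643513210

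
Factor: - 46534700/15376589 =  - 2^2*5^2*31^( - 1 )*47^1*9901^1*496019^( - 1 ) 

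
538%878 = 538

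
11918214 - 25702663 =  - 13784449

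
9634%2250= 634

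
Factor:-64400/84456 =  - 350/459 = - 2^1*3^( - 3)*5^2*7^1*17^( - 1)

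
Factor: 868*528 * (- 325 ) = -148948800=- 2^6*3^1*5^2 *7^1*11^1 * 13^1 * 31^1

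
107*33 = 3531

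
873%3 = 0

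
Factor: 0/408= 0^1 = 0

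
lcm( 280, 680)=4760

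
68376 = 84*814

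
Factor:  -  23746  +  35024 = 2^1*5639^1  =  11278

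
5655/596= 9 + 291/596 = 9.49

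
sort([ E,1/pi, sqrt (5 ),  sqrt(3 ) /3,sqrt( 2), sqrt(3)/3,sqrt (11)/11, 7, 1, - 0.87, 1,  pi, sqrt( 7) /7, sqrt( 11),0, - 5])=[ - 5, - 0.87, 0, sqrt(11)/11,1/pi, sqrt( 7 )/7, sqrt(3)/3, sqrt( 3 )/3, 1,1, sqrt( 2), sqrt( 5 ), E, pi, sqrt(11), 7 ]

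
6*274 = 1644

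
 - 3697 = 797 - 4494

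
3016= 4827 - 1811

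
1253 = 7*179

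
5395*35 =188825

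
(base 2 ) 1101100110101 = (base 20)H85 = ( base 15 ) 20e5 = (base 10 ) 6965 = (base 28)8ol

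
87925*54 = 4747950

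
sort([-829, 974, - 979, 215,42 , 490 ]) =[ - 979, - 829, 42, 215,490, 974]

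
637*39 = 24843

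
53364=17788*3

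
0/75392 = 0= 0.00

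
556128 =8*69516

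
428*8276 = 3542128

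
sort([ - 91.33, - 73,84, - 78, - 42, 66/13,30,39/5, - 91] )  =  [ - 91.33, - 91,-78, - 73 , - 42 , 66/13, 39/5,30, 84 ]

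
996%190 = 46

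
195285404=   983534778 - 788249374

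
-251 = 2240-2491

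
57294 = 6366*9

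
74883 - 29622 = 45261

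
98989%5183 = 512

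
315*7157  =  2254455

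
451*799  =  360349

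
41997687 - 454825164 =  - 412827477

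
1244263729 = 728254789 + 516008940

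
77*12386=953722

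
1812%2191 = 1812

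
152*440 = 66880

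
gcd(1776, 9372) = 12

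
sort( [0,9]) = [0,9]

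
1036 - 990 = 46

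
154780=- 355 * (-436 )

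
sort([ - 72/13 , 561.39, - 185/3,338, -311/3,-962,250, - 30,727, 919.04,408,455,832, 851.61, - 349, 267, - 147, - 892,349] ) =[ - 962,-892, - 349, - 147, - 311/3, - 185/3, - 30, - 72/13, 250, 267,338,349,408,455  ,  561.39,727 , 832,851.61 , 919.04]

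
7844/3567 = 2 + 710/3567 = 2.20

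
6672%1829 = 1185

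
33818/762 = 44+145/381 = 44.38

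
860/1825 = 172/365  =  0.47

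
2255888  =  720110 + 1535778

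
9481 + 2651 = 12132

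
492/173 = 2 + 146/173= 2.84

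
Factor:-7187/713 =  - 23^(- 1)*31^( - 1)*7187^1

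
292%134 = 24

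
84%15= 9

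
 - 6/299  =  -1 + 293/299 = -0.02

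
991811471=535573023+456238448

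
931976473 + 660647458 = 1592623931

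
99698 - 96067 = 3631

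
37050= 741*50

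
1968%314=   84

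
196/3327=196/3327 =0.06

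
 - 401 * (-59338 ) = 23794538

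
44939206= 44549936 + 389270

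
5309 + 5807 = 11116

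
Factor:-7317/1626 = -9/2  =  - 2^( - 1 )*3^2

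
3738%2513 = 1225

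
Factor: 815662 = 2^1*439^1*929^1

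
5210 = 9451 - 4241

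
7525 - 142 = 7383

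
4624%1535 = 19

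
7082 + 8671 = 15753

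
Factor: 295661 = 271^1*1091^1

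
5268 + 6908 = 12176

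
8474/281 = 30+ 44/281 = 30.16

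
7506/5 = 7506/5 =1501.20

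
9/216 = 1/24 = 0.04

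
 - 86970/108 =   -  14495/18 = -805.28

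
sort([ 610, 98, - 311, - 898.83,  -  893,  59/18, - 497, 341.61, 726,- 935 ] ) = [-935,-898.83, - 893, - 497, -311,  59/18, 98,341.61,610,726]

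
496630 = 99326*5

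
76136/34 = 38068/17=2239.29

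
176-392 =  - 216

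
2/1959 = 2/1959 = 0.00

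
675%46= 31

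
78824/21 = 78824/21= 3753.52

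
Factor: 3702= 2^1*3^1*617^1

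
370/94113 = 370/94113 = 0.00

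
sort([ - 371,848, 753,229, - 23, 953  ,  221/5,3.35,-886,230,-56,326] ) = [ - 886, -371,  -  56, - 23, 3.35,221/5, 229,  230, 326,753,848,953 ]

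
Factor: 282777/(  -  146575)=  - 3^1*5^ ( - 2 )*11^1 *13^( - 1)*19^1 = - 627/325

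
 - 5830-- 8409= 2579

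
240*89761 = 21542640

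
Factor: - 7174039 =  - 19^1 * 377581^1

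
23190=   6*3865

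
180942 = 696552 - 515610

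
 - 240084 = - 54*4446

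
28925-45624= - 16699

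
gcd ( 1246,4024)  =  2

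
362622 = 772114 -409492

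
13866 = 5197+8669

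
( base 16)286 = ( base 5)10041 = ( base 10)646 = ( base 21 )19G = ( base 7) 1612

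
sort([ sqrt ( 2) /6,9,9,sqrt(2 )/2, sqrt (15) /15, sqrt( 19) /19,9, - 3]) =[ - 3, sqrt( 19 ) /19, sqrt(2) /6, sqrt(15)/15,sqrt ( 2)/2,9, 9, 9]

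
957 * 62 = 59334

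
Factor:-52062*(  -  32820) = 2^3*3^2*5^1*547^1*8677^1 = 1708674840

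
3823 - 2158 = 1665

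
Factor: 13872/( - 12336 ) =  - 289/257 = -17^2*257^(-1) 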